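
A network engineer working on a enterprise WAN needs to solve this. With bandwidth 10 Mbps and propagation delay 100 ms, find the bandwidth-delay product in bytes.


Given: bandwidth = 10 Mbps, delay = 100 ms
BDP in bits = 10 * 10^6 * 100 / 1000
BDP in bits = 1000000
BDP in bytes = 1000000 / 8 = 125000

125000


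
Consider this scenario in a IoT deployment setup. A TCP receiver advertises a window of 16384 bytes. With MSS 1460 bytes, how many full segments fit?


Given: RWND = 16384 bytes, MSS = 1460 bytes
Full segments = floor(RWND / MSS)
Full segments = floor(16384 / 1460)
Full segments = floor(11.2219) = 11

11


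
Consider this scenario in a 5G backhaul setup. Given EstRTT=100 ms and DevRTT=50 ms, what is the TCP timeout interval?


Given: EstRTT = 100 ms, DevRTT = 50 ms
Timeout = EstRTT + 4 * DevRTT
4 * DevRTT = 4 * 50 = 200
Timeout = 100 + 200 = 300 ms

300


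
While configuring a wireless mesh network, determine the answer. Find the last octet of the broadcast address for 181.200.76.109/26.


Given: IP = 181.200.76.109, prefix = /26
Host bits = 32 - 26 = 6
Network last octet = 109 AND mask = 64
Host part size = 2^6 - 1 = 63
Broadcast last octet = 64 OR 63 = 127

127


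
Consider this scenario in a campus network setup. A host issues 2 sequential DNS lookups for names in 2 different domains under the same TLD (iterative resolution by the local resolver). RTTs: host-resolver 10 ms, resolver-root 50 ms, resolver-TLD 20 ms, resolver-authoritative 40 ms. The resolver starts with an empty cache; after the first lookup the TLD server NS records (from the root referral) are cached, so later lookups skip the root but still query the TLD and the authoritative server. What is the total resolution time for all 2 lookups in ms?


Lookup 1 (cold cache): local + root + TLD + auth = 10 + 50 + 20 + 40 = 120 ms
Lookups 2..2 (TLD NS cached -> skip root; new domain -> still ask TLD and auth): local + TLD + auth = 10 + 20 + 40 = 70 ms each
Remaining 1 lookups: 1 * 70 = 70 ms
Total = 120 + 70 = 190 ms

190


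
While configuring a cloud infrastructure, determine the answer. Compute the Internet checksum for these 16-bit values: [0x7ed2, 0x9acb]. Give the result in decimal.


Given words: [0x7ed2, 0x9acb]
Step 1: Sum all words
Raw sum = 32466 + 39627 = 72093
Step 2: Fold carry: (6557 + 1) = 6558
One's complement = ~6558 & 0xFFFF = 58977

58977


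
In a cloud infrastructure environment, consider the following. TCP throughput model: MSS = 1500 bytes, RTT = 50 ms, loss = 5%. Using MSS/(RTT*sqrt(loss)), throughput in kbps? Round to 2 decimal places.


Given: MSS = 1500 bytes, RTT = 50 ms, loss = 5%
RTT in seconds = 50 / 1000 = 0.05
Loss rate = 5% = 0.05
sqrt(loss) = sqrt(0.05) = 0.223606797750
Throughput (bytes/s) = 1500 / (0.05 * 0.223606797750) = 134164.0786
Throughput (kbps) = 134164.0786 * 8 / 1000 = 1073.312629 -> 1073.31 kbps (2 dp)

1073.31


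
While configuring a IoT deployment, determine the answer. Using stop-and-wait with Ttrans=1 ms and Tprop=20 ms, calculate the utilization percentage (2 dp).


Given: Ttrans = 1 ms, Tprop = 20 ms
RTT = 2 * Tprop = 2 * 20 = 40 ms
U = Ttrans / (Ttrans + RTT)
U = 1 / (1 + 40)
U = 1 / 41 = 0.02439
U% = 2.44%

2.44


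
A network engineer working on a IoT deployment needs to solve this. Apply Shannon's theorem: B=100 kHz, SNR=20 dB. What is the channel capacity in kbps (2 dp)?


Given: B = 100 kHz, SNR = 20 dB
SNR linear = 10^(20/10) = 100
1 + SNR = 101
log2(101) = 6.6582114828
C = 100 * 1000 * 6.6582114828 = 665821.1483 bps
C = 665.821148 kbps -> 665.82 kbps (2 dp)

665.82


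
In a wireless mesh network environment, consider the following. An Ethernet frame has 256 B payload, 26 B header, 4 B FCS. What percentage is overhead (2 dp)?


Given: payload = 256 B, header = 26 B, trailer = 4 B
Overhead bytes = header + trailer = 26 + 4 = 30
Total frame = payload + overhead = 256 + 30 = 286
Overhead % = 30 / 286 * 100 = 10.4895% -> 10.49% (2 dp)

10.49


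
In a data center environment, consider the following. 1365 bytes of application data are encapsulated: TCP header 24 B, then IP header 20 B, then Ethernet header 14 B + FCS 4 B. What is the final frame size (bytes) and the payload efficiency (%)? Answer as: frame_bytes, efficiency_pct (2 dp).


TCP segment = 1365 + 24 = 1389 B
IP packet = 1389 + 20 = 1409 B
Ethernet frame = 1409 + 14 + 4 = 1427 B
Efficiency = app / frame = 1365 / 1427 = 0.956552 = 95.6552% -> 95.66% (2 dp)

1427, 95.66


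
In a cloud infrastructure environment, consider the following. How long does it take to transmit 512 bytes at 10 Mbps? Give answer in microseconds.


Given: packet = 512 bytes, bandwidth = 10 Mbps
Packet in bits = 512 * 8 = 4096 bits
Bandwidth = 10 * 10^6 = 10000000 bps
Time = 4096 / 10000000 seconds
Time in us = 4096 * 10^6 / 10000000 = 409.6

409.6


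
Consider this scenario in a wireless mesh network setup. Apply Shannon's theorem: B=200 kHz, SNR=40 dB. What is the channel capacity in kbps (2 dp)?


Given: B = 200 kHz, SNR = 40 dB
SNR linear = 10^(40/10) = 10000
1 + SNR = 10001
log2(10001) = 13.2878566418
C = 200 * 1000 * 13.2878566418 = 2657571.3284 bps
C = 2657.571328 kbps -> 2657.57 kbps (2 dp)

2657.57


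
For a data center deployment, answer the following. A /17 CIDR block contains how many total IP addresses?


Given: CIDR prefix /17
Host bits = 32 - 17 = 15
Total addresses = 2^15 = 32768

32768


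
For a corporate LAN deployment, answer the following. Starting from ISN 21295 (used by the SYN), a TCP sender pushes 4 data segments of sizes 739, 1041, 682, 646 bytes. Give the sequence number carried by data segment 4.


The SYN occupies sequence number ISN = 21295, so the first data byte is ISN + 1 = 21296.
SEQ of data segment i = (ISN + 1) + sum of payload sizes of segments 1..i-1.
Segment 1: SEQ = 21296, payload = 739 bytes
Segment 2: SEQ = 22035, payload = 1041 bytes
Segment 3: SEQ = 23076, payload = 682 bytes
Segment 4: SEQ = 23758, payload = 646 bytes
SEQ of segment 4 = 21296 + 739 + 1041 + 682 = 23758

23758


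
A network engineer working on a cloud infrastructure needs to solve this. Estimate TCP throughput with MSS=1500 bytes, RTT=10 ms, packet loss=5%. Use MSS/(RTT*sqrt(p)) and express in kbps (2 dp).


Given: MSS = 1500 bytes, RTT = 10 ms, loss = 5%
RTT in seconds = 10 / 1000 = 0.01
Loss rate = 5% = 0.05
sqrt(loss) = sqrt(0.05) = 0.223606797750
Throughput (bytes/s) = 1500 / (0.01 * 0.223606797750) = 670820.3932
Throughput (kbps) = 670820.3932 * 8 / 1000 = 5366.563146 -> 5366.56 kbps (2 dp)

5366.56


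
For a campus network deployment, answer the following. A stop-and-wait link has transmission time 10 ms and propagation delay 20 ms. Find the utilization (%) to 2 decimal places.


Given: Ttrans = 10 ms, Tprop = 20 ms
RTT = 2 * Tprop = 2 * 20 = 40 ms
U = Ttrans / (Ttrans + RTT)
U = 10 / (10 + 40)
U = 10 / 50 = 0.2
U% = 20.00%

20.00


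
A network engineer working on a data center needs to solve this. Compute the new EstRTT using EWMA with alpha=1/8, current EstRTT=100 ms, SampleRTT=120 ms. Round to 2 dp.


Given: EstRTT = 100 ms, SampleRTT = 120 ms, alpha = 1/8
New EstRTT = (1 - alpha) * EstRTT + alpha * SampleRTT
(7/8) * 100 = 87.5
(1/8) * 120 = 15
New EstRTT = 87.5 + 15 = 102.5 ms -> 102.50 ms (2 dp)

102.50


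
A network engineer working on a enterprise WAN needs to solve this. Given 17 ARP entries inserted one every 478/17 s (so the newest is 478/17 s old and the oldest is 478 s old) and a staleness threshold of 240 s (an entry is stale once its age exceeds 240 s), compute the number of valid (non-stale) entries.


Ages are k * 478/17 s for k = 1..17 (spacing = 28.1176 s).
Entry k is valid iff k * 478/17 <= 240 iff k <= 17 * 240 / 478 = 8.5356
n_valid = floor(8.5356) = 8
(n_stale = 17 - 8 = 9)

8


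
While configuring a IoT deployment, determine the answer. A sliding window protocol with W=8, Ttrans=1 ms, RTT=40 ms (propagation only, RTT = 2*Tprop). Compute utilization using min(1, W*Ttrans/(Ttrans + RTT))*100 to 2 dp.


Given: W = 8, Ttrans = 1 ms, RTT = 40 ms (= 2 * Tprop, Tprop = 20 ms)
Cycle time = Ttrans + RTT = 1 + 40 = 41 ms (first packet sent until its ACK returns)
W * Ttrans = 8 * 1 = 8 ms of sending per cycle
W * Ttrans / (Ttrans + RTT) = 8 / 41 = 0.195122
U = min(1, 0.195122) = 0.195122
U% = 19.51%

19.51


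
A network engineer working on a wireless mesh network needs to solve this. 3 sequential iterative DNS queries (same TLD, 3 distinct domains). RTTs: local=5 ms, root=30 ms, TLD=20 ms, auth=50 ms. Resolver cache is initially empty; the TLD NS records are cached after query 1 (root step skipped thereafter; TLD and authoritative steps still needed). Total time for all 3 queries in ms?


Lookup 1 (cold cache): local + root + TLD + auth = 5 + 30 + 20 + 50 = 105 ms
Lookups 2..3 (TLD NS cached -> skip root; new domain -> still ask TLD and auth): local + TLD + auth = 5 + 20 + 50 = 75 ms each
Remaining 2 lookups: 2 * 75 = 150 ms
Total = 105 + 150 = 255 ms

255


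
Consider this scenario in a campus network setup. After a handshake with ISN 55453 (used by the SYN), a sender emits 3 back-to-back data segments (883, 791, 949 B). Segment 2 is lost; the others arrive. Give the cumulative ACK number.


SYN uses sequence number 55453; first data byte = ISN + 1 = 55454.
Segment 1: SEQ = 55454, len = 883 B, covers [55454, 56336]
Segment 2: SEQ = 56337, len = 791 B, covers [56337, 57127] [LOST]
Segment 3: SEQ = 57128, len = 949 B, covers [57128, 58076]
In-order data received: bytes [55454, 56336] (segments 1..1).
Segment 2 missing -> gap begins at byte 56337; later segments buffered out of order.
Cumulative ACK = next expected in-order byte = 55454 + 883 = 56337

56337


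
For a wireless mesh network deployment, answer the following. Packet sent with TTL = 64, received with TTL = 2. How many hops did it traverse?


Given: initial TTL = 64, received TTL = 2
Hops = initial TTL - received TTL
Hops = 64 - 2 = 62

62


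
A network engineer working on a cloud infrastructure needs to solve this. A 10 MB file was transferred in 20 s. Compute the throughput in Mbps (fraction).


Given: file = 10 MB, time = 20 s
File in Mb = 10 * 8 = 80 Mb
Throughput = 80 / 20 Mbps
Throughput = 4 Mbps

4


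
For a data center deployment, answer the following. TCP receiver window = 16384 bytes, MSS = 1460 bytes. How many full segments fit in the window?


Given: RWND = 16384 bytes, MSS = 1460 bytes
Full segments = floor(RWND / MSS)
Full segments = floor(16384 / 1460)
Full segments = floor(11.2219) = 11

11


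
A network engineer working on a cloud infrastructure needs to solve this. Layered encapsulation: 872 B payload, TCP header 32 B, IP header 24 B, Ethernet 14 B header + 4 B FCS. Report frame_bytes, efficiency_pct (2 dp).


TCP segment = 872 + 32 = 904 B
IP packet = 904 + 24 = 928 B
Ethernet frame = 928 + 14 + 4 = 946 B
Efficiency = app / frame = 872 / 946 = 0.921776 = 92.1776% -> 92.18% (2 dp)

946, 92.18


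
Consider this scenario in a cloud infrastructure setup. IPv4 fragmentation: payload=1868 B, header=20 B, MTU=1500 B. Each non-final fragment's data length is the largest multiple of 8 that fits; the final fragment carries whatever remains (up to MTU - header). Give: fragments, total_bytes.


Max data per non-final fragment = floor((MTU - header)/8)*8 = floor((1500 - 20)/8)*8 = floor(1480/8)*8 = 1480 B
Final fragment needs no 8-byte alignment: it can carry up to MTU - header = 1480 B
Non-final fragments needed = ceil((payload - 1480) / 1480) = ceil(388/1480) = ceil(0.2622) = 1
Number of fragments = 1 + 1 = 2
Fragment sizes (data): 1 * 1480 B + 388 B (last, 388 <= 1480 OK)
Total bytes sent = payload + n_frags * header = 1868 + 2*20 = 1868 + 40 = 1908 B

2, 1908


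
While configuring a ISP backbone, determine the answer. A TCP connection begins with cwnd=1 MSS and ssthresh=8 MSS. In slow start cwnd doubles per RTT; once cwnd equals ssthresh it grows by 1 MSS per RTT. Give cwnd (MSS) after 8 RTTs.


RTT 0: cwnd = 1 MSS (initial)
RTT 1: cwnd = 2 MSS (slow start, doubled)
RTT 2: cwnd = 4 MSS (slow start, doubled)
RTT 3: cwnd = 8 MSS (slow start, doubled)
RTT 4: cwnd = 9 MSS (congestion avoidance, +1)
RTT 5: cwnd = 10 MSS (congestion avoidance, +1)
RTT 6: cwnd = 11 MSS (congestion avoidance, +1)
RTT 7: cwnd = 12 MSS (congestion avoidance, +1)
RTT 8: cwnd = 13 MSS (congestion avoidance, +1)

13


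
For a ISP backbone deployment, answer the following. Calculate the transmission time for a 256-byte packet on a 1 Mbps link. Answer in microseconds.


Given: packet = 256 bytes, bandwidth = 1 Mbps
Packet in bits = 256 * 8 = 2048 bits
Bandwidth = 1 * 10^6 = 1000000 bps
Time = 2048 / 1000000 seconds
Time in us = 2048 * 10^6 / 1000000 = 2048

2048


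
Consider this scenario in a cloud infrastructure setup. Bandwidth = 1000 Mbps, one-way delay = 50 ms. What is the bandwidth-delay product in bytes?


Given: bandwidth = 1000 Mbps, delay = 50 ms
BDP in bits = 1000 * 10^6 * 50 / 1000
BDP in bits = 50000000
BDP in bytes = 50000000 / 8 = 6250000

6250000


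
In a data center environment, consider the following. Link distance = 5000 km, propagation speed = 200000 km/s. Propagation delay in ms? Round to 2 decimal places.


Given: distance = 5000 km, speed = 200000 km/s
Delay = distance / speed = 5000 / 200000 seconds
Delay in ms = 5000 * 1000 / 200000
Delay = 25.0000 ms
Rounded to 2 dp = 25.00 ms

25.00


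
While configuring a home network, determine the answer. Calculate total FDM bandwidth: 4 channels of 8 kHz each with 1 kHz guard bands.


Given: 4 channels, 8 kHz each, guard = 1 kHz
Channel bandwidth = 4 * 8 = 32 kHz
Guard bands = 3 gaps * 1 kHz = 3 kHz
Total = 32 + 3 = 35 kHz

35


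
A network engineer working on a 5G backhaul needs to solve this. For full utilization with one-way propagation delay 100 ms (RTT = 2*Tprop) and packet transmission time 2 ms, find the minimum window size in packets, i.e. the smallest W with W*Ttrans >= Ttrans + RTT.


Given: Ttrans = 2 ms, RTT = 200 ms (= 2 * Tprop, Tprop = 100 ms)
Time until first ACK returns = Ttrans + RTT = 2 + 200 = 202 ms
Need W * Ttrans >= Ttrans + RTT  ->  W >= (Ttrans + RTT) / Ttrans
(Ttrans + RTT) / Ttrans = 202 / 2 = 101
W_min = ceil(101) = 101

101


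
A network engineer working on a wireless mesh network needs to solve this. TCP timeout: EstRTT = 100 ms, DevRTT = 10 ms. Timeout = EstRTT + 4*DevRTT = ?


Given: EstRTT = 100 ms, DevRTT = 10 ms
Timeout = EstRTT + 4 * DevRTT
4 * DevRTT = 4 * 10 = 40
Timeout = 100 + 40 = 140 ms

140


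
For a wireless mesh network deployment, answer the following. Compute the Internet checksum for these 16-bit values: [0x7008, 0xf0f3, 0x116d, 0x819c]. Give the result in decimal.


Given words: [0x7008, 0xf0f3, 0x116d, 0x819c]
Step 1: Sum all words
Raw sum = 28680 + 61683 + 4461 + 33180 = 128004
Step 2: Fold carry: (62468 + 1) = 62469
One's complement = ~62469 & 0xFFFF = 3066

3066


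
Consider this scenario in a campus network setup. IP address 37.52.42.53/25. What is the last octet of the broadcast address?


Given: IP = 37.52.42.53, prefix = /25
Host bits = 32 - 25 = 7
Network last octet = 53 AND mask = 0
Host part size = 2^7 - 1 = 127
Broadcast last octet = 0 OR 127 = 127

127


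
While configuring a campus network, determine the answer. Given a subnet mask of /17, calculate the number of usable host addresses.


Given: subnet mask /17
Host bits = 32 - 17 = 15
Total addresses = 2^15 = 32768
Usable hosts = 32768 - 2 (network + broadcast) = 32766

32766


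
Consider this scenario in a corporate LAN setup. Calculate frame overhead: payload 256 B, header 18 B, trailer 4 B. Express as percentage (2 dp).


Given: payload = 256 B, header = 18 B, trailer = 4 B
Overhead bytes = header + trailer = 18 + 4 = 22
Total frame = payload + overhead = 256 + 22 = 278
Overhead % = 22 / 278 * 100 = 7.9137% -> 7.91% (2 dp)

7.91


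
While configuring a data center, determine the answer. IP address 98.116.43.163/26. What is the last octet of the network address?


Given: IP = 98.116.43.163, prefix = /26
Subnet mask = 255.255.255.192
Last octet of IP: 163
Last octet of mask: 192
Network last octet = 163 AND 192 = 128

128


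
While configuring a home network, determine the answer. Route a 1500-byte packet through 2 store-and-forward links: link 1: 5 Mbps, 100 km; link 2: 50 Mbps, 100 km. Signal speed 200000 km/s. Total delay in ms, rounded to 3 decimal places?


Packet = 1500 bytes = 12000 bits. Store-and-forward: sum (t_trans + t_prop) per link.
Link 1: t_trans = 12000/(5*10^6) s = 2.4000 ms; t_prop = 100/200000 s = 0.5000 ms; subtotal = 2.9000 ms
Link 2: t_trans = 12000/(50*10^6) s = 0.2400 ms; t_prop = 100/200000 s = 0.5000 ms; subtotal = 0.7400 ms
End-to-end = 2.9000 + 0.7400 = 3.6400 ms -> 3.640 ms (3 dp)

3.640


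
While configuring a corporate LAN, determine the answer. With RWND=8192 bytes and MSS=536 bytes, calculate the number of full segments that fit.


Given: RWND = 8192 bytes, MSS = 536 bytes
Full segments = floor(RWND / MSS)
Full segments = floor(8192 / 536)
Full segments = floor(15.2836) = 15

15


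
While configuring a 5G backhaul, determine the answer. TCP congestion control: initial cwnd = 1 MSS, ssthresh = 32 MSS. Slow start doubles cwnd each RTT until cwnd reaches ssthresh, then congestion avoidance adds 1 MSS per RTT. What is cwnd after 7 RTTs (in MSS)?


RTT 0: cwnd = 1 MSS (initial)
RTT 1: cwnd = 2 MSS (slow start, doubled)
RTT 2: cwnd = 4 MSS (slow start, doubled)
RTT 3: cwnd = 8 MSS (slow start, doubled)
RTT 4: cwnd = 16 MSS (slow start, doubled)
RTT 5: cwnd = 32 MSS (slow start, doubled)
RTT 6: cwnd = 33 MSS (congestion avoidance, +1)
RTT 7: cwnd = 34 MSS (congestion avoidance, +1)

34


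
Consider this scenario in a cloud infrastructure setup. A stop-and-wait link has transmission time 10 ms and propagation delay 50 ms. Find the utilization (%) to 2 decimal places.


Given: Ttrans = 10 ms, Tprop = 50 ms
RTT = 2 * Tprop = 2 * 50 = 100 ms
U = Ttrans / (Ttrans + RTT)
U = 10 / (10 + 100)
U = 10 / 110 = 0.090909
U% = 9.09%

9.09


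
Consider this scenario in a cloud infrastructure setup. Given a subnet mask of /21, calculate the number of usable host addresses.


Given: subnet mask /21
Host bits = 32 - 21 = 11
Total addresses = 2^11 = 2048
Usable hosts = 2048 - 2 (network + broadcast) = 2046

2046


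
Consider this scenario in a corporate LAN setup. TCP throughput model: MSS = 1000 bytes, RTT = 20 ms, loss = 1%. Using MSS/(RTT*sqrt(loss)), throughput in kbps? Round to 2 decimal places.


Given: MSS = 1000 bytes, RTT = 20 ms, loss = 1%
RTT in seconds = 20 / 1000 = 0.02
Loss rate = 1% = 0.01
sqrt(loss) = sqrt(0.01) = 0.1
Throughput (bytes/s) = 1000 / (0.02 * 0.1) = 500000.0000
Throughput (kbps) = 500000.0000 * 8 / 1000 = 4000.000000 -> 4000.00 kbps (2 dp)

4000.00


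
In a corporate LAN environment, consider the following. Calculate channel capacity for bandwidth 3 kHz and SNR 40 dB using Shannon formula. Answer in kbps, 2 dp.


Given: B = 3 kHz, SNR = 40 dB
SNR linear = 10^(40/10) = 10000
1 + SNR = 10001
log2(10001) = 13.2878566418
C = 3 * 1000 * 13.2878566418 = 39863.5699 bps
C = 39.863570 kbps -> 39.86 kbps (2 dp)

39.86


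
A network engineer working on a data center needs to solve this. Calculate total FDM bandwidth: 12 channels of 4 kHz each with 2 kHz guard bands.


Given: 12 channels, 4 kHz each, guard = 2 kHz
Channel bandwidth = 12 * 4 = 48 kHz
Guard bands = 11 gaps * 2 kHz = 22 kHz
Total = 48 + 22 = 70 kHz

70


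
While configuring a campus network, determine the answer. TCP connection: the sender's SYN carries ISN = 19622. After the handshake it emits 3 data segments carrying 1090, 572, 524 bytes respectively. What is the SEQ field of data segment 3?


The SYN occupies sequence number ISN = 19622, so the first data byte is ISN + 1 = 19623.
SEQ of data segment i = (ISN + 1) + sum of payload sizes of segments 1..i-1.
Segment 1: SEQ = 19623, payload = 1090 bytes
Segment 2: SEQ = 20713, payload = 572 bytes
Segment 3: SEQ = 21285, payload = 524 bytes
SEQ of segment 3 = 19623 + 1090 + 572 = 21285

21285


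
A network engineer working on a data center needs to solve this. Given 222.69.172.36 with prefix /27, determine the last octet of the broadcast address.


Given: IP = 222.69.172.36, prefix = /27
Host bits = 32 - 27 = 5
Network last octet = 36 AND mask = 32
Host part size = 2^5 - 1 = 31
Broadcast last octet = 32 OR 31 = 63

63


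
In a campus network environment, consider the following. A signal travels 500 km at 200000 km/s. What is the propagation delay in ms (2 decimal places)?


Given: distance = 500 km, speed = 200000 km/s
Delay = distance / speed = 500 / 200000 seconds
Delay in ms = 500 * 1000 / 200000
Delay = 2.5000 ms
Rounded to 2 dp = 2.50 ms

2.50


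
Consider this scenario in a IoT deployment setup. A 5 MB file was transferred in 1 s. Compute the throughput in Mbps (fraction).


Given: file = 5 MB, time = 1 s
File in Mb = 5 * 8 = 40 Mb
Throughput = 40 / 1 Mbps
Throughput = 40 Mbps

40


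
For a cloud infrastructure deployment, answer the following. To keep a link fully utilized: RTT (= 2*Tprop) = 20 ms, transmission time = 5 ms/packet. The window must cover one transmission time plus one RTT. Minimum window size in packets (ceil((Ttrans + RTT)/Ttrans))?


Given: Ttrans = 5 ms, RTT = 20 ms (= 2 * Tprop, Tprop = 10 ms)
Time until first ACK returns = Ttrans + RTT = 5 + 20 = 25 ms
Need W * Ttrans >= Ttrans + RTT  ->  W >= (Ttrans + RTT) / Ttrans
(Ttrans + RTT) / Ttrans = 25 / 5 = 5
W_min = ceil(5) = 5

5


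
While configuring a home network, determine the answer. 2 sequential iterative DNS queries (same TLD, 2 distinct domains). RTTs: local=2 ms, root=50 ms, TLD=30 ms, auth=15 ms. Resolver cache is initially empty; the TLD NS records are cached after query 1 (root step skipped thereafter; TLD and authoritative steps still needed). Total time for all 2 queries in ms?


Lookup 1 (cold cache): local + root + TLD + auth = 2 + 50 + 30 + 15 = 97 ms
Lookups 2..2 (TLD NS cached -> skip root; new domain -> still ask TLD and auth): local + TLD + auth = 2 + 30 + 15 = 47 ms each
Remaining 1 lookups: 1 * 47 = 47 ms
Total = 97 + 47 = 144 ms

144


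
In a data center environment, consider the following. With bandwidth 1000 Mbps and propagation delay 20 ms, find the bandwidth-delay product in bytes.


Given: bandwidth = 1000 Mbps, delay = 20 ms
BDP in bits = 1000 * 10^6 * 20 / 1000
BDP in bits = 20000000
BDP in bytes = 20000000 / 8 = 2500000

2500000


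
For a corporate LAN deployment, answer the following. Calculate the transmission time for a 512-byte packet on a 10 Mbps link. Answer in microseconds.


Given: packet = 512 bytes, bandwidth = 10 Mbps
Packet in bits = 512 * 8 = 4096 bits
Bandwidth = 10 * 10^6 = 10000000 bps
Time = 4096 / 10000000 seconds
Time in us = 4096 * 10^6 / 10000000 = 409.6

409.6


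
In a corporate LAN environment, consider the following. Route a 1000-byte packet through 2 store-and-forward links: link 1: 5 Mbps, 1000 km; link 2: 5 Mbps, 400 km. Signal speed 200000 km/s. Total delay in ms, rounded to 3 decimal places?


Packet = 1000 bytes = 8000 bits. Store-and-forward: sum (t_trans + t_prop) per link.
Link 1: t_trans = 8000/(5*10^6) s = 1.6000 ms; t_prop = 1000/200000 s = 5.0000 ms; subtotal = 6.6000 ms
Link 2: t_trans = 8000/(5*10^6) s = 1.6000 ms; t_prop = 400/200000 s = 2.0000 ms; subtotal = 3.6000 ms
End-to-end = 6.6000 + 3.6000 = 10.2000 ms -> 10.200 ms (3 dp)

10.200


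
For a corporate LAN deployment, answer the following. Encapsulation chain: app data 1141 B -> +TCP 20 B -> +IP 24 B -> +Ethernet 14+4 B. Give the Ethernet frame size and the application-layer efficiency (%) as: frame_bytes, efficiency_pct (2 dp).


TCP segment = 1141 + 20 = 1161 B
IP packet = 1161 + 24 = 1185 B
Ethernet frame = 1185 + 14 + 4 = 1203 B
Efficiency = app / frame = 1141 / 1203 = 0.948462 = 94.8462% -> 94.85% (2 dp)

1203, 94.85


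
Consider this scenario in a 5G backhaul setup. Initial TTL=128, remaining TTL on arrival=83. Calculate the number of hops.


Given: initial TTL = 128, received TTL = 83
Hops = initial TTL - received TTL
Hops = 128 - 83 = 45

45


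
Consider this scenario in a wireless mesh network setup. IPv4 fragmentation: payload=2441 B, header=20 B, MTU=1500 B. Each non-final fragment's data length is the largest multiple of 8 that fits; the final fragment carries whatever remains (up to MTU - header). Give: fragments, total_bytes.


Max data per non-final fragment = floor((MTU - header)/8)*8 = floor((1500 - 20)/8)*8 = floor(1480/8)*8 = 1480 B
Final fragment needs no 8-byte alignment: it can carry up to MTU - header = 1480 B
Non-final fragments needed = ceil((payload - 1480) / 1480) = ceil(961/1480) = ceil(0.6493) = 1
Number of fragments = 1 + 1 = 2
Fragment sizes (data): 1 * 1480 B + 961 B (last, 961 <= 1480 OK)
Total bytes sent = payload + n_frags * header = 2441 + 2*20 = 2441 + 40 = 2481 B

2, 2481


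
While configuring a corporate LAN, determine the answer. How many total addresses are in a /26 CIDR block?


Given: CIDR prefix /26
Host bits = 32 - 26 = 6
Total addresses = 2^6 = 64

64


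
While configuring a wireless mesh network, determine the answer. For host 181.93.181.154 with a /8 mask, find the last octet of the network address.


Given: IP = 181.93.181.154, prefix = /8
Subnet mask = 255.0.0.0
Last octet of IP: 154
Last octet of mask: 0
Network last octet = 154 AND 0 = 0

0


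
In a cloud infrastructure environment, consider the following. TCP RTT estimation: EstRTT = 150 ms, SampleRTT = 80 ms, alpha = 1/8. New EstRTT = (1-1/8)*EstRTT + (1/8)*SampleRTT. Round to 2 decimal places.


Given: EstRTT = 150 ms, SampleRTT = 80 ms, alpha = 1/8
New EstRTT = (1 - alpha) * EstRTT + alpha * SampleRTT
(7/8) * 150 = 131.25
(1/8) * 80 = 10
New EstRTT = 131.25 + 10 = 141.25 ms -> 141.25 ms (2 dp)

141.25


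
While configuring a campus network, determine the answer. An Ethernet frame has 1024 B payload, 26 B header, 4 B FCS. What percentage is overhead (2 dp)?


Given: payload = 1024 B, header = 26 B, trailer = 4 B
Overhead bytes = header + trailer = 26 + 4 = 30
Total frame = payload + overhead = 1024 + 30 = 1054
Overhead % = 30 / 1054 * 100 = 2.8463% -> 2.85% (2 dp)

2.85


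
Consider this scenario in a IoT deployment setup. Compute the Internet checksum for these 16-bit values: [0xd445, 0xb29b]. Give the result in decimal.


Given words: [0xd445, 0xb29b]
Step 1: Sum all words
Raw sum = 54341 + 45723 = 100064
Step 2: Fold carry: (34528 + 1) = 34529
One's complement = ~34529 & 0xFFFF = 31006

31006


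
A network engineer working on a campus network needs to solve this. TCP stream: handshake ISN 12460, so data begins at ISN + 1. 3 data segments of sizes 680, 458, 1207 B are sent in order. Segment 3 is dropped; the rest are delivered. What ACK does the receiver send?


SYN uses sequence number 12460; first data byte = ISN + 1 = 12461.
Segment 1: SEQ = 12461, len = 680 B, covers [12461, 13140]
Segment 2: SEQ = 13141, len = 458 B, covers [13141, 13598]
Segment 3: SEQ = 13599, len = 1207 B, covers [13599, 14805] [LOST]
In-order data received: bytes [12461, 13598] (segments 1..2).
Segment 3 missing -> gap begins at byte 13599.
Cumulative ACK = next expected in-order byte = 12461 + 680 + 458 = 13599

13599


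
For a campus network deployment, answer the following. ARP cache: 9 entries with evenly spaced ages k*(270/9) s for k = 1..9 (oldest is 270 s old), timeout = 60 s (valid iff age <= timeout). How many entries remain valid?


Ages are k * 270/9 s for k = 1..9 (spacing = 30.0000 s).
Entry k is valid iff k * 270/9 <= 60 iff k <= 9 * 60 / 270 = 2.0000
n_valid = floor(2.0000) = 2
(n_stale = 9 - 2 = 7)

2


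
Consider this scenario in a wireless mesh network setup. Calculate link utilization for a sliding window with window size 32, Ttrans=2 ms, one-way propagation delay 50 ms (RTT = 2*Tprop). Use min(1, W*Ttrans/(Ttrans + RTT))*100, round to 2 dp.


Given: W = 32, Ttrans = 2 ms, RTT = 100 ms (= 2 * Tprop, Tprop = 50 ms)
Cycle time = Ttrans + RTT = 2 + 100 = 102 ms (first packet sent until its ACK returns)
W * Ttrans = 32 * 2 = 64 ms of sending per cycle
W * Ttrans / (Ttrans + RTT) = 64 / 102 = 0.627451
U = min(1, 0.627451) = 0.627451
U% = 62.75%

62.75


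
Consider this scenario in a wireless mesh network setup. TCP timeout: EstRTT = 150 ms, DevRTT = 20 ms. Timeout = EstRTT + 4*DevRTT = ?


Given: EstRTT = 150 ms, DevRTT = 20 ms
Timeout = EstRTT + 4 * DevRTT
4 * DevRTT = 4 * 20 = 80
Timeout = 150 + 80 = 230 ms

230


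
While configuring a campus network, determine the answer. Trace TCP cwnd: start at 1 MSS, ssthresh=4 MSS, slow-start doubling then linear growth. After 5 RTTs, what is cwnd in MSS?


RTT 0: cwnd = 1 MSS (initial)
RTT 1: cwnd = 2 MSS (slow start, doubled)
RTT 2: cwnd = 4 MSS (slow start, doubled)
RTT 3: cwnd = 5 MSS (congestion avoidance, +1)
RTT 4: cwnd = 6 MSS (congestion avoidance, +1)
RTT 5: cwnd = 7 MSS (congestion avoidance, +1)

7


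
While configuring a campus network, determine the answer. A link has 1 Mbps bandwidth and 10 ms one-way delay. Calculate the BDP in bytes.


Given: bandwidth = 1 Mbps, delay = 10 ms
BDP in bits = 1 * 10^6 * 10 / 1000
BDP in bits = 10000
BDP in bytes = 10000 / 8 = 1250

1250


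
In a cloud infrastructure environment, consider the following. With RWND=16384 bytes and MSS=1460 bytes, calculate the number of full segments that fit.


Given: RWND = 16384 bytes, MSS = 1460 bytes
Full segments = floor(RWND / MSS)
Full segments = floor(16384 / 1460)
Full segments = floor(11.2219) = 11

11


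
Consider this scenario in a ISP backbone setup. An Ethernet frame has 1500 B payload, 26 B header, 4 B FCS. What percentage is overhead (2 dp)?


Given: payload = 1500 B, header = 26 B, trailer = 4 B
Overhead bytes = header + trailer = 26 + 4 = 30
Total frame = payload + overhead = 1500 + 30 = 1530
Overhead % = 30 / 1530 * 100 = 1.9608% -> 1.96% (2 dp)

1.96


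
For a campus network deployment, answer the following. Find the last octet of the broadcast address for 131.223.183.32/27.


Given: IP = 131.223.183.32, prefix = /27
Host bits = 32 - 27 = 5
Network last octet = 32 AND mask = 32
Host part size = 2^5 - 1 = 31
Broadcast last octet = 32 OR 31 = 63

63


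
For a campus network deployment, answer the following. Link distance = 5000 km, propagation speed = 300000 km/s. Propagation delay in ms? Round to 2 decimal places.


Given: distance = 5000 km, speed = 300000 km/s
Delay = distance / speed = 5000 / 300000 seconds
Delay in ms = 5000 * 1000 / 300000
Delay = 16.6667 ms
Rounded to 2 dp = 16.67 ms

16.67


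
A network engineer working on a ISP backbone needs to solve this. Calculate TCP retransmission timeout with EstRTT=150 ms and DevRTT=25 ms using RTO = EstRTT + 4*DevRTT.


Given: EstRTT = 150 ms, DevRTT = 25 ms
Timeout = EstRTT + 4 * DevRTT
4 * DevRTT = 4 * 25 = 100
Timeout = 150 + 100 = 250 ms

250


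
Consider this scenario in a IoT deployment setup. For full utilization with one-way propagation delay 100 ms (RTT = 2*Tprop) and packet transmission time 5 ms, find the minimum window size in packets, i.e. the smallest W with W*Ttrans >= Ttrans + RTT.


Given: Ttrans = 5 ms, RTT = 200 ms (= 2 * Tprop, Tprop = 100 ms)
Time until first ACK returns = Ttrans + RTT = 5 + 200 = 205 ms
Need W * Ttrans >= Ttrans + RTT  ->  W >= (Ttrans + RTT) / Ttrans
(Ttrans + RTT) / Ttrans = 205 / 5 = 41
W_min = ceil(41) = 41

41


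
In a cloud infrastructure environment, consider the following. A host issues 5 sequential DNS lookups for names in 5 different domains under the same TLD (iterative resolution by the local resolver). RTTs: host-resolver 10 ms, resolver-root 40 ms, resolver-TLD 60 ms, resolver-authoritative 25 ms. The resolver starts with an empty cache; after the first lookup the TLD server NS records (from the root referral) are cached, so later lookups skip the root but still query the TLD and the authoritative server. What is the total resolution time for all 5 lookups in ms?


Lookup 1 (cold cache): local + root + TLD + auth = 10 + 40 + 60 + 25 = 135 ms
Lookups 2..5 (TLD NS cached -> skip root; new domain -> still ask TLD and auth): local + TLD + auth = 10 + 60 + 25 = 95 ms each
Remaining 4 lookups: 4 * 95 = 380 ms
Total = 135 + 380 = 515 ms

515


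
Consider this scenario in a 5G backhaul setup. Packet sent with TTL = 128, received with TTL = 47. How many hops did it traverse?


Given: initial TTL = 128, received TTL = 47
Hops = initial TTL - received TTL
Hops = 128 - 47 = 81

81


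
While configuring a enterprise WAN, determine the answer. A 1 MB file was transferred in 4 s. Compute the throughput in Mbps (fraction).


Given: file = 1 MB, time = 4 s
File in Mb = 1 * 8 = 8 Mb
Throughput = 8 / 4 Mbps
Throughput = 2 Mbps

2


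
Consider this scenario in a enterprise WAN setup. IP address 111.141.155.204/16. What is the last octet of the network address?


Given: IP = 111.141.155.204, prefix = /16
Subnet mask = 255.255.0.0
Last octet of IP: 204
Last octet of mask: 0
Network last octet = 204 AND 0 = 0

0


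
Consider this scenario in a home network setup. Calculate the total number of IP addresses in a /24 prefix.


Given: CIDR prefix /24
Host bits = 32 - 24 = 8
Total addresses = 2^8 = 256

256


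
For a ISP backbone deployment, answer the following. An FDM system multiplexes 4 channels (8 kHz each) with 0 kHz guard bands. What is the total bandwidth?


Given: 4 channels, 8 kHz each, guard = 0 kHz
Channel bandwidth = 4 * 8 = 32 kHz
Guard bands = 3 gaps * 0 kHz = 0 kHz
Total = 32 + 0 = 32 kHz

32


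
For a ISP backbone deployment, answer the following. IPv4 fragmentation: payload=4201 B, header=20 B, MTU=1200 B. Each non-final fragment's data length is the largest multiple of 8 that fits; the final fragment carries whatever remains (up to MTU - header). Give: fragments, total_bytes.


Max data per non-final fragment = floor((MTU - header)/8)*8 = floor((1200 - 20)/8)*8 = floor(1180/8)*8 = 1176 B
Final fragment needs no 8-byte alignment: it can carry up to MTU - header = 1180 B
Non-final fragments needed = ceil((payload - 1180) / 1176) = ceil(3021/1176) = ceil(2.5689) = 3
Number of fragments = 3 + 1 = 4
Fragment sizes (data): 3 * 1176 B + 673 B (last, 673 <= 1180 OK)
Total bytes sent = payload + n_frags * header = 4201 + 4*20 = 4201 + 80 = 4281 B

4, 4281


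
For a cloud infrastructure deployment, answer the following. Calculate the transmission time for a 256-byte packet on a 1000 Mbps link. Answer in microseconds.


Given: packet = 256 bytes, bandwidth = 1000 Mbps
Packet in bits = 256 * 8 = 2048 bits
Bandwidth = 1000 * 10^6 = 1000000000 bps
Time = 2048 / 1000000000 seconds
Time in us = 2048 * 10^6 / 1000000000 = 2.048

2.048


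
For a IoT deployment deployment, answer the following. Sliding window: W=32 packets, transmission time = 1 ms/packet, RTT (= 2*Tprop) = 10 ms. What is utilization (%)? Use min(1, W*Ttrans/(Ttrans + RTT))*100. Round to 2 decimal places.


Given: W = 32, Ttrans = 1 ms, RTT = 10 ms (= 2 * Tprop, Tprop = 5 ms)
Cycle time = Ttrans + RTT = 1 + 10 = 11 ms (first packet sent until its ACK returns)
W * Ttrans = 32 * 1 = 32 ms of sending per cycle
W * Ttrans / (Ttrans + RTT) = 32 / 11 = 2.909091
U = min(1, 2.909091) = 1.000000
U% = 100.00%

100.00


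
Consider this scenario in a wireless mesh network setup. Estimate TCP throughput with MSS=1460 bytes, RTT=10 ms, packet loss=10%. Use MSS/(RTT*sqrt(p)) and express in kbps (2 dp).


Given: MSS = 1460 bytes, RTT = 10 ms, loss = 10%
RTT in seconds = 10 / 1000 = 0.01
Loss rate = 10% = 0.1
sqrt(loss) = sqrt(0.1) = 0.316227766017
Throughput (bytes/s) = 1460 / (0.01 * 0.316227766017) = 461692.5384
Throughput (kbps) = 461692.5384 * 8 / 1000 = 3693.540307 -> 3693.54 kbps (2 dp)

3693.54


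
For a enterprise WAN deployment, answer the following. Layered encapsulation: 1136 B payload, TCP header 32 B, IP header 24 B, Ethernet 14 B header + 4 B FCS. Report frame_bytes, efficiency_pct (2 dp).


TCP segment = 1136 + 32 = 1168 B
IP packet = 1168 + 24 = 1192 B
Ethernet frame = 1192 + 14 + 4 = 1210 B
Efficiency = app / frame = 1136 / 1210 = 0.938843 = 93.8843% -> 93.88% (2 dp)

1210, 93.88


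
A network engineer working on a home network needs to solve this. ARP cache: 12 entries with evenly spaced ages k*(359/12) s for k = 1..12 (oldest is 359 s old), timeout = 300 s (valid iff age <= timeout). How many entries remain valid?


Ages are k * 359/12 s for k = 1..12 (spacing = 29.9167 s).
Entry k is valid iff k * 359/12 <= 300 iff k <= 12 * 300 / 359 = 10.0279
n_valid = floor(10.0279) = 10
(n_stale = 12 - 10 = 2)

10


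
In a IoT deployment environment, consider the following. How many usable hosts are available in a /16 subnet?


Given: subnet mask /16
Host bits = 32 - 16 = 16
Total addresses = 2^16 = 65536
Usable hosts = 65536 - 2 (network + broadcast) = 65534

65534


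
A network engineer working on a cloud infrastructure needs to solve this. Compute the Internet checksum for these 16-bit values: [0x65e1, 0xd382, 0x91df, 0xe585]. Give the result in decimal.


Given words: [0x65e1, 0xd382, 0x91df, 0xe585]
Step 1: Sum all words
Raw sum = 26081 + 54146 + 37343 + 58757 = 176327
Step 2: Fold carry: (45255 + 2) = 45257
One's complement = ~45257 & 0xFFFF = 20278

20278


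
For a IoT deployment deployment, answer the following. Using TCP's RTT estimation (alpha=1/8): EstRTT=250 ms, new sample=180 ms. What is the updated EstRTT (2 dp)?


Given: EstRTT = 250 ms, SampleRTT = 180 ms, alpha = 1/8
New EstRTT = (1 - alpha) * EstRTT + alpha * SampleRTT
(7/8) * 250 = 218.75
(1/8) * 180 = 22.5
New EstRTT = 218.75 + 22.5 = 241.25 ms -> 241.25 ms (2 dp)

241.25


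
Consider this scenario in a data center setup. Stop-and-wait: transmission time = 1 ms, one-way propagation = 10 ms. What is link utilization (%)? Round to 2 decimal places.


Given: Ttrans = 1 ms, Tprop = 10 ms
RTT = 2 * Tprop = 2 * 10 = 20 ms
U = Ttrans / (Ttrans + RTT)
U = 1 / (1 + 20)
U = 1 / 21 = 0.047619
U% = 4.76%

4.76


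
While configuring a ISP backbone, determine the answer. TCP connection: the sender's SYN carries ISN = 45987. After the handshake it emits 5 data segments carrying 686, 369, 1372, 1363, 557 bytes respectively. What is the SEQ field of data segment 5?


The SYN occupies sequence number ISN = 45987, so the first data byte is ISN + 1 = 45988.
SEQ of data segment i = (ISN + 1) + sum of payload sizes of segments 1..i-1.
Segment 1: SEQ = 45988, payload = 686 bytes
Segment 2: SEQ = 46674, payload = 369 bytes
Segment 3: SEQ = 47043, payload = 1372 bytes
Segment 4: SEQ = 48415, payload = 1363 bytes
Segment 5: SEQ = 49778, payload = 557 bytes
SEQ of segment 5 = 45988 + 686 + 369 + 1372 + 1363 = 49778

49778


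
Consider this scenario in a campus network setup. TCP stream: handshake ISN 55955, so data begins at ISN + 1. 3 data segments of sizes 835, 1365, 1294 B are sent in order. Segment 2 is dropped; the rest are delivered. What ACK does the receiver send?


SYN uses sequence number 55955; first data byte = ISN + 1 = 55956.
Segment 1: SEQ = 55956, len = 835 B, covers [55956, 56790]
Segment 2: SEQ = 56791, len = 1365 B, covers [56791, 58155] [LOST]
Segment 3: SEQ = 58156, len = 1294 B, covers [58156, 59449]
In-order data received: bytes [55956, 56790] (segments 1..1).
Segment 2 missing -> gap begins at byte 56791; later segments buffered out of order.
Cumulative ACK = next expected in-order byte = 55956 + 835 = 56791

56791


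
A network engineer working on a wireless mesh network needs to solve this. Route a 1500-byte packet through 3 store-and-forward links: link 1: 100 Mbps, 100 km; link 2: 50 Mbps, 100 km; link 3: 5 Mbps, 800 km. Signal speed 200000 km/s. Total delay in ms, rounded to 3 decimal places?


Packet = 1500 bytes = 12000 bits. Store-and-forward: sum (t_trans + t_prop) per link.
Link 1: t_trans = 12000/(100*10^6) s = 0.1200 ms; t_prop = 100/200000 s = 0.5000 ms; subtotal = 0.6200 ms
Link 2: t_trans = 12000/(50*10^6) s = 0.2400 ms; t_prop = 100/200000 s = 0.5000 ms; subtotal = 0.7400 ms
Link 3: t_trans = 12000/(5*10^6) s = 2.4000 ms; t_prop = 800/200000 s = 4.0000 ms; subtotal = 6.4000 ms
End-to-end = 0.6200 + 0.7400 + 6.4000 = 7.7600 ms -> 7.760 ms (3 dp)

7.760
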